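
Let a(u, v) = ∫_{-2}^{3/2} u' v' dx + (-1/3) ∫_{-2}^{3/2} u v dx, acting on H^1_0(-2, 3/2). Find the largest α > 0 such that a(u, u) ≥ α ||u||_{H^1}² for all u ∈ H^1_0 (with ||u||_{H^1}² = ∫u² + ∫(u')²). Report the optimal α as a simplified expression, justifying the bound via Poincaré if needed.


α = (-49 + 12*π^2)/(3*(4*π^2 + 49))

Coercivity of a(·,·) on H^1_0(-2, 3/2) means a(u, u) ≥ α ||u||_{H^1}² for every u ∈ H^1_0.
The interval has length L = 7/2, and Poincaré/coercivity depend only on L. Here a(u, u) = ∫(u')² + (-1/3)·∫u².
Here c = -1/3 < 0 with |c| < (π/L)² = 4*π^2/49, so coercivity still holds. The condition a(u,u) ≥ α||u||_{H^1}² reads (1−α)∫(u')² ≥ (α−c)∫u². Any admissible α is ≤ 1 (rapidly oscillating u have ∫u²/∫(u')² → 0), and α = 1 would force 0 ≥ (1−c)∫u², impossible since c < 1; so 1−α > 0. By the sharp Poincaré inequality on H^1_0 of an interval of length L, ∫(u')² ≥ (π/L)²∫u² with equality for the first sine mode sin(π(x−x₀)/L) (x₀ the left endpoint), so the inequality holds for all u iff (1−α)(π/L)² ≥ α − c, i.e. α ≤ ((π/L)² + c)/((π/L)² + 1) = (1 + c(L/π)²)/(1 + (L/π)²). (Direct route, valid since c ≤ 0: Poincaré gives c∫u² ≥ c(L/π)²∫(u')², so a(u,u) ≥ (1 + c(L/π)²)∫(u')², while ||u||_{H^1}² ≤ (1 + (L/π)²)∫(u')²; dividing yields the same α.) With (π/L)² = 4*π^2/49 and c = -1/3, the largest admissible constant is α = ((π/L)² + c)/((π/L)² + 1).
Simplifying, α = (-49 + 12*π^2)/(3*(4*π^2 + 49)).


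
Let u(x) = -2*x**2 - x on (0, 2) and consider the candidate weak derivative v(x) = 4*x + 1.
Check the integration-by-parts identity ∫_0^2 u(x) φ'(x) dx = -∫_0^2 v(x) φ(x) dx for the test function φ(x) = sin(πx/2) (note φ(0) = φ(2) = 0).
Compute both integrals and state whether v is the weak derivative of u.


LHS = 20/π, RHS = -20/π. No, v is not the weak derivative of u.

u(x) = -2*x**2 - x, classical derivative u'(x) = -4*x - 1.
φ(x) = sin(πx/2), so φ'(x) = π*cos(π*x/2)/2.
Note φ(0) = φ(2) = 0, so the boundary term u·φ vanishes.
LHS = ∫_0^2 u(x) φ'(x) dx = ∫_0^2 (-π*x^2*cos(π*x/2) - π*x*cos(π*x/2)/2) dx. Term by term:
  ∫_0^2 -π*x^2*cos(π*x/2) dx = 16/π;  ∫_0^2 -π*x*cos(π*x/2)/2 dx = 4/π.
Sum: 16/π + 4/π = 20/π.
So LHS = 20/π.
∫_0^2 v(x) φ(x) dx = ∫_0^2 (4*x*sin(π*x/2) + sin(π*x/2)) dx. Term by term:
  ∫_0^2 4*x*sin(π*x/2) dx = 16/π;  ∫_0^2 sin(π*x/2) dx = 4/π.
Sum: 16/π + 4/π = 20/π.
So RHS = -∫_0^2 v(x) φ(x) dx = -20/π.
LHS − RHS = 40/π ≠ 0, so the identity fails.
(For a valid weak derivative the identity must hold for EVERY test function, in particular this one. The failure shows v is NOT the weak derivative of u.)
Correct weak derivative would be u'(x) = -4*x - 1.


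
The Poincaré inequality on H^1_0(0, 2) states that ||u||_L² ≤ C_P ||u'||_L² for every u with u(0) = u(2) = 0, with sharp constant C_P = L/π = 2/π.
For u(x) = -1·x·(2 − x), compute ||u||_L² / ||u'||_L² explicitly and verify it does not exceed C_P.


||u||_L² / ||u'||_L² = sqrt(10)/5 < C_P = 2/π.

u(x) = -1·x·(2 − x), so u'(x) = 2*x - 2.
u(x) = -1·x·(2 − x) vanishes at x = 0 and x = 2, so u ∈ H^1_0(0, 2). Differentiate via the product rule and integrate the resulting polynomials term by term.
  ∫_0^2 u² dx = ∫_0^2 (x^4 - 4*x^3 + 4*x^2) dx. Term by term:
    ∫_0^2 x^4 dx = 32/5;  ∫_0^2 -4*x^3 dx = -16;  ∫_0^2 4*x^2 dx = 32/3.
  Sum: 32/5 − 16 + 32/3 = 16/15.
  ∫_0^2 (u')² dx = ∫_0^2 (4*x^2 - 8*x + 4) dx. Term by term:
    ∫_0^2 4*x^2 dx = 32/3;  ∫_0^2 -8*x dx = -16;  ∫_0^2 4 dx = 8.
  Sum: 32/3 − 16 + 8 = 8/3.
∫_0^2 u² dx = 16/15, so ||u||_L² = 4*sqrt(15)/15.
∫_0^2 (u')² dx = 8/3, so ||u'||_L² = 2*sqrt(6)/3.
Ratio ||u||_L² / ||u'||_L² = sqrt(10)/5.
Sharp Poincaré constant on H^1_0(0, 2) is C_P = L/π = 2/π, achieved by sin(π/2·x).
A polynomial bump cannot attain the sharp Poincaré constant (only the first sine eigenfunction does), so the ratio is strictly less than C_P, consistent with ||u||_L² ≤ C_P ||u'||_L².


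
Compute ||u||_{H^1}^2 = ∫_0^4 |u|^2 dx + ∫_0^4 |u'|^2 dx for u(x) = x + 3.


||u||_{H^1}^2 = 328/3

The H^1 norm (squared) on an interval (0, L) is
  ||u||_{H^1}^2 = ∫_0^L u(x)^2 dx + ∫_0^L u'(x)^2 dx.
Compute u'(x) = 1.
Then u(x)^2 = x**2 + 6*x + 9 and u'(x)^2 = 1.
Integrate each monomial from 0 to 4 using ∫_0^4 c·x^n dx = c·4^(n+1)/(n+1):
  ∫_0^4 u(x)^2 dx = ∫_0^4 (x^2 + 6*x + 9) dx. Term by term:
    ∫_0^4 x^2 dx = 64/3;  ∫_0^4 6*x dx = 48;  ∫_0^4 9 dx = 36.
  Sum: 64/3 + 48 + 36 = 316/3.
  ∫_0^4 u'(x)^2 dx = ∫_0^4 (1) dx. Term by term:
    ∫_0^4 1 dx = 4.
Adding: ||u||_{H^1}^2 = 316/3 + 4 = 328/3.


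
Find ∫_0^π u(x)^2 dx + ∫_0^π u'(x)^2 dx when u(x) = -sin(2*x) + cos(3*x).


||u||_{H^1(0,π)}^2 = 16 + 15*π/2

u'(x) = -3*sin(3*x) - 2*cos(2*x).
Expand u² and (u')² and integrate term by term on (0, π), using: for integers n ≥ 1, ∫_0^π sin²(nx) dx = ∫_0^π cos²(nx) dx = π/2; for n ≠ n', ∫_0^π sin(nx)sin(n'x) dx = ∫_0^π cos(nx)cos(n'x) dx = 0; and by product-to-sum, ∫_0^π sin(nx)cos(n'x) dx = ½∫_0^π [sin((n+n')x) + sin((n−n')x)] dx, which is 0 when n+n' is even and 2n/(n²−n'²) when n+n' is odd (it need not vanish on (0, π)).
  u² squared terms: (-1)²·∫sin(2x)² dx = 1·π/2 = π/2;  (1)²·∫cos(3x)² dx = 1·π/2 = π/2.
  u² cross terms: 2·(-1)·(1)·∫sin(2x)·cos(3x) dx = -2·(-4/5) = 8/5.
  So ∫_0^π u² dx = π/2 + π/2 + 8/5 = 8/5 + π.
  (u')² squared terms: (-3)²·∫sin(3x)² dx = 9·π/2 = 9*π/2;  (-2)²·∫cos(2x)² dx = 4·π/2 = 2*π.
  (u')² cross terms: 2·(-3)·(-2)·∫sin(3x)·cos(2x) dx = 12·(6/5) = 72/5.
  So ∫_0^π (u')² dx = 9*π/2 + 2*π + 72/5 = 72/5 + 13*π/2.
||u||_{H^1}^2 = (8/5 + π) + (72/5 + 13*π/2) = 16 + 15*π/2.


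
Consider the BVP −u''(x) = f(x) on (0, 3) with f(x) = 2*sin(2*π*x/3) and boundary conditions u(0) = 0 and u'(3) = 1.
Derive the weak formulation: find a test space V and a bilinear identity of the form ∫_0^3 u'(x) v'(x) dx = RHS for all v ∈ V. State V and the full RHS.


V = {v ∈ H^1(0, 3) : v(0) = 0} (test functions vanish at x = 0 where u is specified); weak form: ∫_0^3 u'v' dx = ∫_0^3 (2*sin(2*π*x/3)) v dx + v(3) for all v ∈ V.

Multiply both sides by a test function v and integrate from 0 to 3:
  ∫_0^3 −u''(x) v(x) dx = ∫_0^3 f(x) v(x) dx.
Integrate the LHS by parts once:
  ∫_0^3 −u'' v dx = −[u'(x) v(x)]_0^3 + ∫_0^3 u'(x) v'(x) dx.
Thus ∫_0^3 u'(x) v'(x) dx = ∫_0^3 f(x) v(x) dx + [u'(x) v(x)]_0^3.
Choose V so that boundary terms are either known or forced to vanish.
Mixed BC: u(0) = 0 (Dirichlet) and u'(3) = 1 (Neumann). Define V = {v ∈ H^1(0, 3) : v(0) = 0}. Then [u' v]_0^3 = u'(3)·v(3) − u'(0)·0 = v(3).
Weak formulation: find u (satisfying any essential BC) such that ∫_0^3 u'(x) v'(x) dx = ∫_0^3 f v dx + v(3) for all v ∈ V (Dirichlet at 0 absorbed into V; Neumann datum at x = 3 contributes the boundary term).
Substituting f(x) = 2*sin(2*π*x/3), the right-hand side is ∫_0^3 (2*sin(2*π*x/3)) v dx + v(3).


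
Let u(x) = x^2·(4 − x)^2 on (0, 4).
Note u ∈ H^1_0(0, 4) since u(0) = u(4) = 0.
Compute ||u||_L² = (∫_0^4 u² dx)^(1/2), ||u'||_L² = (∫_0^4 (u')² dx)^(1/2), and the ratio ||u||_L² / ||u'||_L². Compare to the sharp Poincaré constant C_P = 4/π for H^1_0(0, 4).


||u||_L² / ||u'||_L² = 2*sqrt(3)/3 < C_P = 4/π.

u(x) = x^2·(4 − x)^2, so u'(x) = 4*x*(x - 4)*(x - 2).
u(x) = x^2·(4 − x)^2 vanishes at x = 0 and x = 4, so u ∈ H^1_0(0, 4). Differentiate via the product rule and integrate the resulting polynomials term by term.
  ∫_0^4 u² dx = ∫_0^4 (x^8 - 16*x^7 + 96*x^6 - 256*x^5 + 256*x^4) dx. Term by term:
    ∫_0^4 x^8 dx = 262144/9;  ∫_0^4 -16*x^7 dx = -131072;  ∫_0^4 96*x^6 dx = 1572864/7;
    ∫_0^4 -256*x^5 dx = -524288/3;  ∫_0^4 256*x^4 dx = 262144/5.
  Sum: 262144/9 − 131072 + 1572864/7 − 524288/3 + 262144/5 = 131072/315.
  ∫_0^4 (u')² dx = ∫_0^4 (16*x^6 - 192*x^5 + 832*x^4 - 1536*x^3 + 1024*x^2) dx. Term by term:
    ∫_0^4 16*x^6 dx = 262144/7;  ∫_0^4 -192*x^5 dx = -131072;  ∫_0^4 832*x^4 dx = 851968/5;
    ∫_0^4 -1536*x^3 dx = -98304;  ∫_0^4 1024*x^2 dx = 65536/3.
  Sum: 262144/7 − 131072 + 851968/5 − 98304 + 65536/3 = 32768/105.
∫_0^4 u² dx = 131072/315, so ||u||_L² = 256*sqrt(70)/105.
∫_0^4 (u')² dx = 32768/105, so ||u'||_L² = 128*sqrt(210)/105.
Ratio ||u||_L² / ||u'||_L² = 2*sqrt(3)/3.
Sharp Poincaré constant on H^1_0(0, 4) is C_P = L/π = 4/π, achieved by sin(π/4·x).
A polynomial bump cannot attain the sharp Poincaré constant (only the first sine eigenfunction does), so the ratio is strictly less than C_P, consistent with ||u||_L² ≤ C_P ||u'||_L².


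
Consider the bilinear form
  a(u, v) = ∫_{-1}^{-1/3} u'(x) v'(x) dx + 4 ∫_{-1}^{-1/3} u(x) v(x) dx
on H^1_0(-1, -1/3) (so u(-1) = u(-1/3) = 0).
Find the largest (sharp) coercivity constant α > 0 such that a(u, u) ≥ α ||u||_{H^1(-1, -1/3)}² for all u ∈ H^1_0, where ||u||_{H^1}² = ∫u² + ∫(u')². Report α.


α = 1

Coercivity of a(·,·) on H^1_0(-1, -1/3) means a(u, u) ≥ α ||u||_{H^1}² for every u ∈ H^1_0.
The interval has length L = 2/3, and Poincaré/coercivity depend only on L. Here a(u, u) = ∫(u')² + (4)·∫u².
Here c = 4 ≥ 1, so a(u,u) = ∫(u')² + c∫u² ≥ ∫(u')² + ∫u² = ||u||_{H^1}², i.e. α = 1 works. No larger α is possible: a(u,u) ≥ α||u||_{H^1}² means (1−α)∫(u')² ≥ (α−c)∫u², and for the modes u_n = sin(nπ(x−x₀)/L) (x₀ the left endpoint) one has ∫u_n²/∫(u_n')² = (L/(nπ))² → 0, so a(u_n,u_n)/||u_n||_{H^1}² → 1. Hence the optimal constant is α = 1.
Therefore α = 1.


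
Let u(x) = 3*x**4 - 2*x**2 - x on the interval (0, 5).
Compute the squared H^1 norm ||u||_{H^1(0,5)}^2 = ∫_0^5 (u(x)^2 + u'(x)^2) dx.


||u||_{H^1}^2 = 70368955/21

The H^1 norm (squared) on an interval (0, L) is
  ||u||_{H^1}^2 = ∫_0^L u(x)^2 dx + ∫_0^L u'(x)^2 dx.
Compute u'(x) = 12*x**3 - 4*x - 1.
Then u(x)^2 = 9*x**8 - 12*x**6 - 6*x**5 + 4*x**4 + 4*x**3 + x**2 and u'(x)^2 = 144*x**6 - 96*x**4 - 24*x**3 + 16*x**2 + 8*x + 1.
Integrate each monomial from 0 to 5 using ∫_0^5 c·x^n dx = c·5^(n+1)/(n+1):
  ∫_0^5 u(x)^2 dx = ∫_0^5 (9*x^8 - 12*x^6 - 6*x^5 + 4*x^4 + 4*x^3 + x^2) dx. Term by term:
    ∫_0^5 9*x^8 dx = 1953125;  ∫_0^5 -12*x^6 dx = -937500/7;  ∫_0^5 -6*x^5 dx = -15625;
    ∫_0^5 4*x^4 dx = 2500;  ∫_0^5 4*x^3 dx = 625;  ∫_0^5 x^2 dx = 125/3.
  Sum: 1953125 − 937500/7 − 15625 + 2500 + 625 + 125/3 = 37941500/21.
  ∫_0^5 u'(x)^2 dx = ∫_0^5 (144*x^6 - 96*x^4 - 24*x^3 + 16*x^2 + 8*x + 1) dx. Term by term:
    ∫_0^5 144*x^6 dx = 11250000/7;  ∫_0^5 -96*x^4 dx = -60000;  ∫_0^5 -24*x^3 dx = -3750;
    ∫_0^5 16*x^2 dx = 2000/3;  ∫_0^5 8*x dx = 100;  ∫_0^5 1 dx = 5.
  Sum: 11250000/7 − 60000 − 3750 + 2000/3 + 100 + 5 = 32427455/21.
Adding: ||u||_{H^1}^2 = 37941500/21 + 32427455/21 = 70368955/21.


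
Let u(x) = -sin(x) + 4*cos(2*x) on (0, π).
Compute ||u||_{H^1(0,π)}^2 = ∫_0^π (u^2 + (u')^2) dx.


||u||_{H^1(0,π)}^2 = 80/3 + 41*π

u'(x) = -8*sin(2*x) - cos(x).
Expand u² and (u')² and integrate term by term on (0, π), using: for integers n ≥ 1, ∫_0^π sin²(nx) dx = ∫_0^π cos²(nx) dx = π/2; for n ≠ n', ∫_0^π sin(nx)sin(n'x) dx = ∫_0^π cos(nx)cos(n'x) dx = 0; and by product-to-sum, ∫_0^π sin(nx)cos(n'x) dx = ½∫_0^π [sin((n+n')x) + sin((n−n')x)] dx, which is 0 when n+n' is even and 2n/(n²−n'²) when n+n' is odd (it need not vanish on (0, π)).
  u² squared terms: (-1)²·∫sin(x)² dx = 1·π/2 = π/2;  (4)²·∫cos(2x)² dx = 16·π/2 = 8*π.
  u² cross terms: 2·(-1)·(4)·∫sin(x)·cos(2x) dx = -8·(-2/3) = 16/3.
  So ∫_0^π u² dx = π/2 + 8*π + 16/3 = 16/3 + 17*π/2.
  (u')² squared terms: (-1)²·∫cos(x)² dx = 1·π/2 = π/2;  (-8)²·∫sin(2x)² dx = 64·π/2 = 32*π.
  (u')² cross terms: 2·(-1)·(-8)·∫cos(x)·sin(2x) dx = 16·(4/3) = 64/3.
  So ∫_0^π (u')² dx = π/2 + 32*π + 64/3 = 64/3 + 65*π/2.
||u||_{H^1}^2 = (16/3 + 17*π/2) + (64/3 + 65*π/2) = 80/3 + 41*π.


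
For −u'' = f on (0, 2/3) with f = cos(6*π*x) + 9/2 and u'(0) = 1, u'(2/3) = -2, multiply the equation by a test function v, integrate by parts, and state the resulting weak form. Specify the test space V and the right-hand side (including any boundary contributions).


V = H^1(0, 2/3) (v unrestricted at boundary; u is determined up to an additive constant); weak form: ∫_0^2/3 u'v' dx = ∫_0^2/3 (cos(6*π*x) + 9/2) v dx − 2·v(2/3) − v(0) for all v ∈ V.

Multiply both sides by a test function v and integrate from 0 to 2/3:
  ∫_0^2/3 −u''(x) v(x) dx = ∫_0^2/3 f(x) v(x) dx.
Integrate the LHS by parts once:
  ∫_0^2/3 −u'' v dx = −[u'(x) v(x)]_0^2/3 + ∫_0^2/3 u'(x) v'(x) dx.
Thus ∫_0^2/3 u'(x) v'(x) dx = ∫_0^2/3 f(x) v(x) dx + [u'(x) v(x)]_0^2/3.
Choose V so that boundary terms are either known or forced to vanish.
u has inhomogeneous Neumann u'(0) = 1, u'(2/3) = -2. [u' v]_0^2/3 = (-2)·v(2/3) − (1)·v(0) = − 2·v(2/3) − v(0). Take V = H^1(0, 2/3); boundary term becomes part of RHS.
Weak formulation: find u (satisfying any essential BC) such that ∫_0^2/3 u'(x) v'(x) dx = ∫_0^2/3 f v dx − 2·v(2/3) − v(0) for all v ∈ V (Neumann data are natural BCs: they enter the RHS as boundary terms).
Substituting f(x) = cos(6*π*x) + 9/2, the right-hand side is ∫_0^2/3 (cos(6*π*x) + 9/2) v dx − 2·v(2/3) − v(0).
Compatibility check (pure Neumann): taking v ≡ 1 ∈ V gives 0 = ∫_0^2/3 f dx + (-2) − (1), i.e. ∫_0^2/3 f dx must equal u'(0) − u'(2/3) = 3. Indeed ∫_0^2/3 (cos(6*π*x) + 9/2) dx = 3, so the data are compatible. The solution is then unique only up to an additive constant (fix it e.g. by requiring ∫_0^2/3 u dx = 0).


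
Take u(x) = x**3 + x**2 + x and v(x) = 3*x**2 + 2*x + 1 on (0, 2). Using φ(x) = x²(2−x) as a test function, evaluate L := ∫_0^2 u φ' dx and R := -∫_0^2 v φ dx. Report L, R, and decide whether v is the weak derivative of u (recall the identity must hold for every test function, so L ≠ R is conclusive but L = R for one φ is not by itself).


LHS = -164/15, RHS = -164/15. Yes, v = u' weakly.

u(x) = x**3 + x**2 + x, classical derivative u'(x) = 3*x**2 + 2*x + 1.
φ(x) = x²(2−x), so φ'(x) = x*(4 - 3*x).
Note φ(0) = φ(2) = 0, so the boundary term u·φ vanishes.
LHS = ∫_0^2 u(x) φ'(x) dx = ∫_0^2 (-3*x^5 + x^4 + x^3 + 4*x^2) dx. Term by term:
  ∫_0^2 -3*x^5 dx = -32;  ∫_0^2 x^4 dx = 32/5;  ∫_0^2 x^3 dx = 4;
  ∫_0^2 4*x^2 dx = 32/3.
Sum: -32 + 32/5 + 4 + 32/3 = -164/15.
So LHS = -164/15.
∫_0^2 v(x) φ(x) dx = ∫_0^2 (-3*x^5 + 4*x^4 + 3*x^3 + 2*x^2) dx. Term by term:
  ∫_0^2 -3*x^5 dx = -32;  ∫_0^2 4*x^4 dx = 128/5;  ∫_0^2 3*x^3 dx = 12;
  ∫_0^2 2*x^2 dx = 16/3.
Sum: -32 + 128/5 + 12 + 16/3 = 164/15.
So RHS = -∫_0^2 v(x) φ(x) dx = -164/15.
LHS = RHS, so the identity holds for this test φ.
Moreover u is smooth here and v(x) = u'(x) = 3*x**2 + 2*x + 1 pointwise, so the identity holds for every test function. Hence v is the weak derivative of u.


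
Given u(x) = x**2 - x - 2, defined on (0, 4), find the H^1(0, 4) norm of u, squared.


||u||_{H^1}^2 = 1772/15

The H^1 norm (squared) on an interval (0, L) is
  ||u||_{H^1}^2 = ∫_0^L u(x)^2 dx + ∫_0^L u'(x)^2 dx.
Compute u'(x) = 2*x - 1.
Then u(x)^2 = x**4 - 2*x**3 - 3*x**2 + 4*x + 4 and u'(x)^2 = 4*x**2 - 4*x + 1.
Integrate each monomial from 0 to 4 using ∫_0^4 c·x^n dx = c·4^(n+1)/(n+1):
  ∫_0^4 u(x)^2 dx = ∫_0^4 (x^4 - 2*x^3 - 3*x^2 + 4*x + 4) dx. Term by term:
    ∫_0^4 x^4 dx = 1024/5;  ∫_0^4 -2*x^3 dx = -128;  ∫_0^4 -3*x^2 dx = -64;
    ∫_0^4 4*x dx = 32;  ∫_0^4 4 dx = 16.
  Sum: 1024/5 − 128 − 64 + 32 + 16 = 304/5.
  ∫_0^4 u'(x)^2 dx = ∫_0^4 (4*x^2 - 4*x + 1) dx. Term by term:
    ∫_0^4 4*x^2 dx = 256/3;  ∫_0^4 -4*x dx = -32;  ∫_0^4 1 dx = 4.
  Sum: 256/3 − 32 + 4 = 172/3.
Adding: ||u||_{H^1}^2 = 304/5 + 172/3 = 1772/15.


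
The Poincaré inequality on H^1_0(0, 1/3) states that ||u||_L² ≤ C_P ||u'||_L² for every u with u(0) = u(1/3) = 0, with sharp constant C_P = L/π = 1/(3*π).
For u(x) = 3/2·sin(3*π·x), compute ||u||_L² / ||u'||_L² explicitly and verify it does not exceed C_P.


||u||_L² / ||u'||_L² = 1/(3*π) = C_P.

u(x) = 3/2·sin(3*π·x), so u'(x) = 9*π*cos(3*π*x)/2.
Writing u(x) = A·sin(kπx/L) with A = 3/2 and k = 1, use ∫_0^L sin²(kπx/L) dx = L/2 and ∫_0^L cos²(kπx/L) dx = L/2.
u² = 9/4·sin²(3*π·x) and (u')² = 81*π^2/4·cos²(3*π·x), and each of sin², cos² integrates to L/2 = 1/6 over (0, 1/3).
∫_0^1/3 u² dx = 3/8, so ||u||_L² = sqrt(6)/4.
∫_0^1/3 (u')² dx = 27*π^2/8, so ||u'||_L² = 3*sqrt(6)*π/4.
Ratio ||u||_L² / ||u'||_L² = 1/(3*π).
Sharp Poincaré constant on H^1_0(0, 1/3) is C_P = L/π = 1/(3*π), achieved by sin(3*π·x).
This is the k = 1 eigenfunction (up to amplitude), so the ratio equals the sharp Poincaré constant exactly.


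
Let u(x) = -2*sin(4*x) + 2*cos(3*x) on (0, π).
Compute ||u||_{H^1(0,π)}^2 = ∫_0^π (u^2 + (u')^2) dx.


||u||_{H^1(0,π)}^2 = -640/7 + 54*π

u'(x) = -6*sin(3*x) - 8*cos(4*x).
Expand u² and (u')² and integrate term by term on (0, π), using: for integers n ≥ 1, ∫_0^π sin²(nx) dx = ∫_0^π cos²(nx) dx = π/2; for n ≠ n', ∫_0^π sin(nx)sin(n'x) dx = ∫_0^π cos(nx)cos(n'x) dx = 0; and by product-to-sum, ∫_0^π sin(nx)cos(n'x) dx = ½∫_0^π [sin((n+n')x) + sin((n−n')x)] dx, which is 0 when n+n' is even and 2n/(n²−n'²) when n+n' is odd (it need not vanish on (0, π)).
  u² squared terms: (-2)²·∫sin(4x)² dx = 4·π/2 = 2*π;  (2)²·∫cos(3x)² dx = 4·π/2 = 2*π.
  u² cross terms: 2·(-2)·(2)·∫sin(4x)·cos(3x) dx = -8·(8/7) = -64/7.
  So ∫_0^π u² dx = 2*π + 2*π − 64/7 = -64/7 + 4*π.
  (u')² squared terms: (-8)²·∫cos(4x)² dx = 64·π/2 = 32*π;  (-6)²·∫sin(3x)² dx = 36·π/2 = 18*π.
  (u')² cross terms: 2·(-8)·(-6)·∫cos(4x)·sin(3x) dx = 96·(-6/7) = -576/7.
  So ∫_0^π (u')² dx = 32*π + 18*π − 576/7 = -576/7 + 50*π.
||u||_{H^1}^2 = (-64/7 + 4*π) + (-576/7 + 50*π) = -640/7 + 54*π.


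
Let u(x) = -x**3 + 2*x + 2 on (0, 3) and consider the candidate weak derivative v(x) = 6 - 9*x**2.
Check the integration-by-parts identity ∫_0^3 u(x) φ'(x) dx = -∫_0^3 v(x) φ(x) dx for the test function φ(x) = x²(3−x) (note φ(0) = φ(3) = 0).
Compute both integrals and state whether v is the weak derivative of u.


LHS = 297/5, RHS = 891/5. No, v is not the weak derivative of u.

u(x) = -x**3 + 2*x + 2, classical derivative u'(x) = 2 - 3*x**2.
φ(x) = x²(3−x), so φ'(x) = 3*x*(2 - x).
Note φ(0) = φ(3) = 0, so the boundary term u·φ vanishes.
LHS = ∫_0^3 u(x) φ'(x) dx = ∫_0^3 (3*x^5 - 6*x^4 - 6*x^3 + 6*x^2 + 12*x) dx. Term by term:
  ∫_0^3 3*x^5 dx = 729/2;  ∫_0^3 -6*x^4 dx = -1458/5;  ∫_0^3 -6*x^3 dx = -243/2;
  ∫_0^3 6*x^2 dx = 54;  ∫_0^3 12*x dx = 54.
Sum: 729/2 − 1458/5 − 243/2 + 54 + 54 = 297/5.
So LHS = 297/5.
∫_0^3 v(x) φ(x) dx = ∫_0^3 (9*x^5 - 27*x^4 - 6*x^3 + 18*x^2) dx. Term by term:
  ∫_0^3 9*x^5 dx = 2187/2;  ∫_0^3 -27*x^4 dx = -6561/5;  ∫_0^3 -6*x^3 dx = -243/2;
  ∫_0^3 18*x^2 dx = 162.
Sum: 2187/2 − 6561/5 − 243/2 + 162 = -891/5.
So RHS = -∫_0^3 v(x) φ(x) dx = 891/5.
LHS − RHS = -594/5 ≠ 0, so the identity fails.
(For a valid weak derivative the identity must hold for EVERY test function, in particular this one. The failure shows v is NOT the weak derivative of u.)
Correct weak derivative would be u'(x) = 2 - 3*x**2.


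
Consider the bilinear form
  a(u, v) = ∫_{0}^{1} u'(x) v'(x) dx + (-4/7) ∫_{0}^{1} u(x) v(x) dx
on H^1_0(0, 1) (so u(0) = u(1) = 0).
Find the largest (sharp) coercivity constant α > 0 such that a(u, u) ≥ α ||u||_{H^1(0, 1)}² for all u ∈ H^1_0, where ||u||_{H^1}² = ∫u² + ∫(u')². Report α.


α = (-4/7 + π^2)/(1 + π^2)

Coercivity of a(·,·) on H^1_0(0, 1) means a(u, u) ≥ α ||u||_{H^1}² for every u ∈ H^1_0.
The interval has length L = 1, and Poincaré/coercivity depend only on L. Here a(u, u) = ∫(u')² + (-4/7)·∫u².
Here c = -4/7 < 0 with |c| < (π/L)² = π^2, so coercivity still holds. The condition a(u,u) ≥ α||u||_{H^1}² reads (1−α)∫(u')² ≥ (α−c)∫u². Any admissible α is ≤ 1 (rapidly oscillating u have ∫u²/∫(u')² → 0), and α = 1 would force 0 ≥ (1−c)∫u², impossible since c < 1; so 1−α > 0. By the sharp Poincaré inequality on H^1_0 of an interval of length L, ∫(u')² ≥ (π/L)²∫u² with equality for the first sine mode sin(π(x−x₀)/L) (x₀ the left endpoint), so the inequality holds for all u iff (1−α)(π/L)² ≥ α − c, i.e. α ≤ ((π/L)² + c)/((π/L)² + 1) = (1 + c(L/π)²)/(1 + (L/π)²). (Direct route, valid since c ≤ 0: Poincaré gives c∫u² ≥ c(L/π)²∫(u')², so a(u,u) ≥ (1 + c(L/π)²)∫(u')², while ||u||_{H^1}² ≤ (1 + (L/π)²)∫(u')²; dividing yields the same α.) With (π/L)² = π^2 and c = -4/7, the largest admissible constant is α = ((π/L)² + c)/((π/L)² + 1).
Simplifying, α = (-4/7 + π^2)/(1 + π^2).


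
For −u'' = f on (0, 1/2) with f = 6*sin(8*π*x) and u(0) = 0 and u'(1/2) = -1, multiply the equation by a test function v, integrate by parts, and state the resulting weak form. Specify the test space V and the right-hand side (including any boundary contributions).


V = {v ∈ H^1(0, 1/2) : v(0) = 0} (test functions vanish at x = 0 where u is specified); weak form: ∫_0^1/2 u'v' dx = ∫_0^1/2 (6*sin(8*π*x)) v dx − v(1/2) for all v ∈ V.

Multiply both sides by a test function v and integrate from 0 to 1/2:
  ∫_0^1/2 −u''(x) v(x) dx = ∫_0^1/2 f(x) v(x) dx.
Integrate the LHS by parts once:
  ∫_0^1/2 −u'' v dx = −[u'(x) v(x)]_0^1/2 + ∫_0^1/2 u'(x) v'(x) dx.
Thus ∫_0^1/2 u'(x) v'(x) dx = ∫_0^1/2 f(x) v(x) dx + [u'(x) v(x)]_0^1/2.
Choose V so that boundary terms are either known or forced to vanish.
Mixed BC: u(0) = 0 (Dirichlet) and u'(1/2) = -1 (Neumann). Define V = {v ∈ H^1(0, 1/2) : v(0) = 0}. Then [u' v]_0^1/2 = u'(1/2)·v(1/2) − u'(0)·0 = − v(1/2).
Weak formulation: find u (satisfying any essential BC) such that ∫_0^1/2 u'(x) v'(x) dx = ∫_0^1/2 f v dx − v(1/2) for all v ∈ V (Dirichlet at 0 absorbed into V; Neumann datum at x = 1/2 contributes the boundary term).
Substituting f(x) = 6*sin(8*π*x), the right-hand side is ∫_0^1/2 (6*sin(8*π*x)) v dx − v(1/2).


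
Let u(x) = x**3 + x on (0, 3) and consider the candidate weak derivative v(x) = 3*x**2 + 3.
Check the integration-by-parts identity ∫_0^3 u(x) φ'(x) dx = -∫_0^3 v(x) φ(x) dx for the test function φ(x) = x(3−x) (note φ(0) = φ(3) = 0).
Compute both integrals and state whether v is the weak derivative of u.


LHS = -819/20, RHS = -999/20. No, v is not the weak derivative of u.

u(x) = x**3 + x, classical derivative u'(x) = 3*x**2 + 1.
φ(x) = x(3−x), so φ'(x) = 3 - 2*x.
Note φ(0) = φ(3) = 0, so the boundary term u·φ vanishes.
LHS = ∫_0^3 u(x) φ'(x) dx = ∫_0^3 (-2*x^4 + 3*x^3 - 2*x^2 + 3*x) dx. Term by term:
  ∫_0^3 -2*x^4 dx = -486/5;  ∫_0^3 3*x^3 dx = 243/4;  ∫_0^3 -2*x^2 dx = -18;
  ∫_0^3 3*x dx = 27/2.
Sum: -486/5 + 243/4 − 18 + 27/2 = -819/20.
So LHS = -819/20.
∫_0^3 v(x) φ(x) dx = ∫_0^3 (-3*x^4 + 9*x^3 - 3*x^2 + 9*x) dx. Term by term:
  ∫_0^3 -3*x^4 dx = -729/5;  ∫_0^3 9*x^3 dx = 729/4;  ∫_0^3 -3*x^2 dx = -27;
  ∫_0^3 9*x dx = 81/2.
Sum: -729/5 + 729/4 − 27 + 81/2 = 999/20.
So RHS = -∫_0^3 v(x) φ(x) dx = -999/20.
LHS − RHS = 9 ≠ 0, so the identity fails.
(For a valid weak derivative the identity must hold for EVERY test function, in particular this one. The failure shows v is NOT the weak derivative of u.)
Correct weak derivative would be u'(x) = 3*x**2 + 1.


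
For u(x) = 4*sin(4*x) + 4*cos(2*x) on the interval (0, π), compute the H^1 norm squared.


||u||_{H^1(0,π)}^2 = 176*π

u'(x) = -8*sin(2*x) + 16*cos(4*x).
Expand u² and (u')² and integrate term by term on (0, π), using: for integers n ≥ 1, ∫_0^π sin²(nx) dx = ∫_0^π cos²(nx) dx = π/2; for n ≠ n', ∫_0^π sin(nx)sin(n'x) dx = ∫_0^π cos(nx)cos(n'x) dx = 0; and by product-to-sum, ∫_0^π sin(nx)cos(n'x) dx = ½∫_0^π [sin((n+n')x) + sin((n−n')x)] dx, which is 0 when n+n' is even and 2n/(n²−n'²) when n+n' is odd (it need not vanish on (0, π)).
  u² squared terms: (4)²·∫cos(2x)² dx = 16·π/2 = 8*π;  (4)²·∫sin(4x)² dx = 16·π/2 = 8*π.
  u² cross terms: 2·(4)·(4)·∫cos(2x)·sin(4x) dx = 32·(0) = 0.
  So ∫_0^π u² dx = 8*π + 8*π + 0 = 16*π.
  (u')² squared terms: (-8)²·∫sin(2x)² dx = 64·π/2 = 32*π;  (16)²·∫cos(4x)² dx = 256·π/2 = 128*π.
  (u')² cross terms: 2·(-8)·(16)·∫sin(2x)·cos(4x) dx = -256·(0) = 0.
  So ∫_0^π (u')² dx = 32*π + 128*π + 0 = 160*π.
||u||_{H^1}^2 = (16*π) + (160*π) = 176*π.


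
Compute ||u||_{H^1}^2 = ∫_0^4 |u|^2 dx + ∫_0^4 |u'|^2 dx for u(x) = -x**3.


||u||_{H^1}^2 = 146432/35

The H^1 norm (squared) on an interval (0, L) is
  ||u||_{H^1}^2 = ∫_0^L u(x)^2 dx + ∫_0^L u'(x)^2 dx.
Compute u'(x) = -3*x**2.
Then u(x)^2 = x**6 and u'(x)^2 = 9*x**4.
Integrate each monomial from 0 to 4 using ∫_0^4 c·x^n dx = c·4^(n+1)/(n+1):
  ∫_0^4 u(x)^2 dx = ∫_0^4 (x^6) dx. Term by term:
    ∫_0^4 x^6 dx = 16384/7.
  ∫_0^4 u'(x)^2 dx = ∫_0^4 (9*x^4) dx. Term by term:
    ∫_0^4 9*x^4 dx = 9216/5.
Adding: ||u||_{H^1}^2 = 16384/7 + 9216/5 = 146432/35.


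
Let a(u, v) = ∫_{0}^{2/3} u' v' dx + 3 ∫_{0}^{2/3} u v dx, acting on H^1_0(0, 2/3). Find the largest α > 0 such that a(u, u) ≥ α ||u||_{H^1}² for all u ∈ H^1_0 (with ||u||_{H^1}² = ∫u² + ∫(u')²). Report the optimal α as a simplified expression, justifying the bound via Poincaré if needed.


α = 1

Coercivity of a(·,·) on H^1_0(0, 2/3) means a(u, u) ≥ α ||u||_{H^1}² for every u ∈ H^1_0.
The interval has length L = 2/3, and Poincaré/coercivity depend only on L. Here a(u, u) = ∫(u')² + (3)·∫u².
Here c = 3 ≥ 1, so a(u,u) = ∫(u')² + c∫u² ≥ ∫(u')² + ∫u² = ||u||_{H^1}², i.e. α = 1 works. No larger α is possible: a(u,u) ≥ α||u||_{H^1}² means (1−α)∫(u')² ≥ (α−c)∫u², and for the modes u_n = sin(nπ(x−x₀)/L) (x₀ the left endpoint) one has ∫u_n²/∫(u_n')² = (L/(nπ))² → 0, so a(u_n,u_n)/||u_n||_{H^1}² → 1. Hence the optimal constant is α = 1.
Therefore α = 1.


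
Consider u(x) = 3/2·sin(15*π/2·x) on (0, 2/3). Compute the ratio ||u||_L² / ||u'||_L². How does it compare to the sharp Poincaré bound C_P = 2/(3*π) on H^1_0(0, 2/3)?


||u||_L² / ||u'||_L² = 2/(15*π) < C_P = 2/(3*π).

u(x) = 3/2·sin(15*π/2·x), so u'(x) = 45*π*cos(15*π*x/2)/4.
Writing u(x) = A·sin(kπx/L) with A = 3/2 and k = 5, use ∫_0^L sin²(kπx/L) dx = L/2 and ∫_0^L cos²(kπx/L) dx = L/2.
u² = 9/4·sin²(15*π/2·x) and (u')² = 2025*π^2/16·cos²(15*π/2·x), and each of sin², cos² integrates to L/2 = 1/3 over (0, 2/3).
∫_0^2/3 u² dx = 3/4, so ||u||_L² = sqrt(3)/2.
∫_0^2/3 (u')² dx = 675*π^2/16, so ||u'||_L² = 15*sqrt(3)*π/4.
Ratio ||u||_L² / ||u'||_L² = 2/(15*π).
Sharp Poincaré constant on H^1_0(0, 2/3) is C_P = L/π = 2/(3*π), achieved by sin(3*π/2·x).
This is the k = 5 harmonic; the ratio L/(kπ) is strictly less than C_P = L/π, consistent with the sharp inequality ||u||_L² ≤ C_P ||u'||_L².


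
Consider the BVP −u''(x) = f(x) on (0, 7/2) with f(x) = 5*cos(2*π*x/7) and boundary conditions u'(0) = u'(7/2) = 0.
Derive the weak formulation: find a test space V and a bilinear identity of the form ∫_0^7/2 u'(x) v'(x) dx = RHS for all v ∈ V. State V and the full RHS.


V = H^1(0, 7/2) (no boundary constraint on v; u is determined up to an additive constant); weak form: ∫_0^7/2 u'v' dx = ∫_0^7/2 (5*cos(2*π*x/7)) v dx for all v ∈ V.

Multiply both sides by a test function v and integrate from 0 to 7/2:
  ∫_0^7/2 −u''(x) v(x) dx = ∫_0^7/2 f(x) v(x) dx.
Integrate the LHS by parts once:
  ∫_0^7/2 −u'' v dx = −[u'(x) v(x)]_0^7/2 + ∫_0^7/2 u'(x) v'(x) dx.
Thus ∫_0^7/2 u'(x) v'(x) dx = ∫_0^7/2 f(x) v(x) dx + [u'(x) v(x)]_0^7/2.
Choose V so that boundary terms are either known or forced to vanish.
u has homogeneous Neumann: u'(0) = u'(7/2) = 0. So [u' v]_0^7/2 = 0·v(7/2) − 0·v(0) = 0 for any v; take V = H^1(0, 7/2).
Weak formulation: find u (satisfying any essential BC) such that ∫_0^7/2 u'(x) v'(x) dx = ∫_0^7/2 f v dx for all v ∈ V (homogeneous Neumann, so boundary terms vanish).
Substituting f(x) = 5*cos(2*π*x/7), the right-hand side is ∫_0^7/2 (5*cos(2*π*x/7)) v dx.
Compatibility check (pure Neumann): taking v ≡ 1 ∈ V gives 0 = ∫_0^7/2 f dx + (0) − (0), i.e. ∫_0^7/2 f dx must equal u'(0) − u'(7/2) = 0. Indeed ∫_0^7/2 (5*cos(2*π*x/7)) dx = 0, so the data are compatible. The solution is then unique only up to an additive constant (fix it e.g. by requiring ∫_0^7/2 u dx = 0).


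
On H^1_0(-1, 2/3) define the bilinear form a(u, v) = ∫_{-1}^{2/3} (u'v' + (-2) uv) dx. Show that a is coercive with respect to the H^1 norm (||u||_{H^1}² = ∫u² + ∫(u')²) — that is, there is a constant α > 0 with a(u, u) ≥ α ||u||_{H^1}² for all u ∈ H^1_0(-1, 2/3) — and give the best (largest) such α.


α = (-50 + 9*π^2)/(25 + 9*π^2)

Coercivity of a(·,·) on H^1_0(-1, 2/3) means a(u, u) ≥ α ||u||_{H^1}² for every u ∈ H^1_0.
The interval has length L = 5/3, and Poincaré/coercivity depend only on L. Here a(u, u) = ∫(u')² + (-2)·∫u².
Here c = -2 < 0 with |c| < (π/L)² = 9*π^2/25, so coercivity still holds. The condition a(u,u) ≥ α||u||_{H^1}² reads (1−α)∫(u')² ≥ (α−c)∫u². Any admissible α is ≤ 1 (rapidly oscillating u have ∫u²/∫(u')² → 0), and α = 1 would force 0 ≥ (1−c)∫u², impossible since c < 1; so 1−α > 0. By the sharp Poincaré inequality on H^1_0 of an interval of length L, ∫(u')² ≥ (π/L)²∫u² with equality for the first sine mode sin(π(x−x₀)/L) (x₀ the left endpoint), so the inequality holds for all u iff (1−α)(π/L)² ≥ α − c, i.e. α ≤ ((π/L)² + c)/((π/L)² + 1) = (1 + c(L/π)²)/(1 + (L/π)²). (Direct route, valid since c ≤ 0: Poincaré gives c∫u² ≥ c(L/π)²∫(u')², so a(u,u) ≥ (1 + c(L/π)²)∫(u')², while ||u||_{H^1}² ≤ (1 + (L/π)²)∫(u')²; dividing yields the same α.) With (π/L)² = 9*π^2/25 and c = -2, the largest admissible constant is α = ((π/L)² + c)/((π/L)² + 1).
Simplifying, α = (-50 + 9*π^2)/(25 + 9*π^2).


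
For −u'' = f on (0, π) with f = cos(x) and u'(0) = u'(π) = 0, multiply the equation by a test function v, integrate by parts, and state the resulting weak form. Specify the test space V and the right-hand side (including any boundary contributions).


V = H^1(0, π) (no boundary constraint on v; u is determined up to an additive constant); weak form: ∫_0^π u'v' dx = ∫_0^π (cos(x)) v dx for all v ∈ V.

Multiply both sides by a test function v and integrate from 0 to π:
  ∫_0^π −u''(x) v(x) dx = ∫_0^π f(x) v(x) dx.
Integrate the LHS by parts once:
  ∫_0^π −u'' v dx = −[u'(x) v(x)]_0^π + ∫_0^π u'(x) v'(x) dx.
Thus ∫_0^π u'(x) v'(x) dx = ∫_0^π f(x) v(x) dx + [u'(x) v(x)]_0^π.
Choose V so that boundary terms are either known or forced to vanish.
u has homogeneous Neumann: u'(0) = u'(π) = 0. So [u' v]_0^π = 0·v(π) − 0·v(0) = 0 for any v; take V = H^1(0, π).
Weak formulation: find u (satisfying any essential BC) such that ∫_0^π u'(x) v'(x) dx = ∫_0^π f v dx for all v ∈ V (homogeneous Neumann, so boundary terms vanish).
Substituting f(x) = cos(x), the right-hand side is ∫_0^π (cos(x)) v dx.
Compatibility check (pure Neumann): taking v ≡ 1 ∈ V gives 0 = ∫_0^π f dx + (0) − (0), i.e. ∫_0^π f dx must equal u'(0) − u'(π) = 0. Indeed ∫_0^π (cos(x)) dx = 0, so the data are compatible. The solution is then unique only up to an additive constant (fix it e.g. by requiring ∫_0^π u dx = 0).


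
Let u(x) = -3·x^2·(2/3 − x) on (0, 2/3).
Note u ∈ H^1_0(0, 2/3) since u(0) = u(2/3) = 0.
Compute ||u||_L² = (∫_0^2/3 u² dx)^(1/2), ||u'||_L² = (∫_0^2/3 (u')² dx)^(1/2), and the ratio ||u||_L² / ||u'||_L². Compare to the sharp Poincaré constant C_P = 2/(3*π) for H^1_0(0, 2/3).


||u||_L² / ||u'||_L² = sqrt(14)/21 < C_P = 2/(3*π).

u(x) = -3·x^2·(2/3 − x), so u'(x) = x*(9*x - 4).
u(x) = -3·x^2·(2/3 − x) vanishes at x = 0 and x = 2/3, so u ∈ H^1_0(0, 2/3). Differentiate via the product rule and integrate the resulting polynomials term by term.
  ∫_0^2/3 u² dx = ∫_0^2/3 (9*x^6 - 12*x^5 + 4*x^4) dx. Term by term:
    ∫_0^2/3 9*x^6 dx = 128/1701;  ∫_0^2/3 -12*x^5 dx = -128/729;  ∫_0^2/3 4*x^4 dx = 128/1215.
  Sum: 128/1701 − 128/729 + 128/1215 = 128/25515.
  ∫_0^2/3 (u')² dx = ∫_0^2/3 (81*x^4 - 72*x^3 + 16*x^2) dx. Term by term:
    ∫_0^2/3 81*x^4 dx = 32/15;  ∫_0^2/3 -72*x^3 dx = -32/9;  ∫_0^2/3 16*x^2 dx = 128/81.
  Sum: 32/15 − 32/9 + 128/81 = 64/405.
∫_0^2/3 u² dx = 128/25515, so ||u||_L² = 8*sqrt(70)/945.
∫_0^2/3 (u')² dx = 64/405, so ||u'||_L² = 8*sqrt(5)/45.
Ratio ||u||_L² / ||u'||_L² = sqrt(14)/21.
Sharp Poincaré constant on H^1_0(0, 2/3) is C_P = L/π = 2/(3*π), achieved by sin(3*π/2·x).
A polynomial bump cannot attain the sharp Poincaré constant (only the first sine eigenfunction does), so the ratio is strictly less than C_P, consistent with ||u||_L² ≤ C_P ||u'||_L².


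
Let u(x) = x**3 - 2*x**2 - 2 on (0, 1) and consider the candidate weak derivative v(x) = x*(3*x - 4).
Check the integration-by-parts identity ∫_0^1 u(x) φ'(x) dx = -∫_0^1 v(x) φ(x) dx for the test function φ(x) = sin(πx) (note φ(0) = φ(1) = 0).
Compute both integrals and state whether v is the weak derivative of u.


LHS = (π^2 + 12)/π^3, RHS = (π^2 + 12)/π^3. Yes, v = u' weakly.

u(x) = x**3 - 2*x**2 - 2, classical derivative u'(x) = 3*x**2 - 4*x.
φ(x) = sin(πx), so φ'(x) = π*cos(π*x).
Note φ(0) = φ(1) = 0, so the boundary term u·φ vanishes.
LHS = ∫_0^1 u(x) φ'(x) dx = ∫_0^1 (π*x^3*cos(π*x) - 2*π*x^2*cos(π*x) - 2*π*cos(π*x)) dx. Term by term:
  ∫_0^1 -2*π*cos(π*x) dx = 0;  ∫_0^1 π*x^3*cos(π*x) dx = -3/π + 12/π^3;  ∫_0^1 -2*π*x^2*cos(π*x) dx = 4/π.
Sum: 0 + -3/π + 12/π^3 + 4/π = (π^2 + 12)/π^3.
So LHS = (π^2 + 12)/π^3.
∫_0^1 v(x) φ(x) dx = ∫_0^1 (3*x^2*sin(π*x) - 4*x*sin(π*x)) dx. Term by term:
  ∫_0^1 -4*x*sin(π*x) dx = -4/π;  ∫_0^1 3*x^2*sin(π*x) dx = -12/π^3 + 3/π.
Sum: -4/π + -12/π^3 + 3/π = (-12 - π^2)/π^3.
So RHS = -∫_0^1 v(x) φ(x) dx = (π^2 + 12)/π^3.
LHS = RHS, so the identity holds for this test φ.
Moreover u is smooth here and v(x) = u'(x) = 3*x**2 - 4*x pointwise, so the identity holds for every test function. Hence v is the weak derivative of u.


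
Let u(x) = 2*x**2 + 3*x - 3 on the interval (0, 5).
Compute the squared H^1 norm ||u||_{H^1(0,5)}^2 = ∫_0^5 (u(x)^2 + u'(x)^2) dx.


||u||_{H^1}^2 = 15245/3

The H^1 norm (squared) on an interval (0, L) is
  ||u||_{H^1}^2 = ∫_0^L u(x)^2 dx + ∫_0^L u'(x)^2 dx.
Compute u'(x) = 4*x + 3.
Then u(x)^2 = 4*x**4 + 12*x**3 - 3*x**2 - 18*x + 9 and u'(x)^2 = 16*x**2 + 24*x + 9.
Integrate each monomial from 0 to 5 using ∫_0^5 c·x^n dx = c·5^(n+1)/(n+1):
  ∫_0^5 u(x)^2 dx = ∫_0^5 (4*x^4 + 12*x^3 - 3*x^2 - 18*x + 9) dx. Term by term:
    ∫_0^5 4*x^4 dx = 2500;  ∫_0^5 12*x^3 dx = 1875;  ∫_0^5 -3*x^2 dx = -125;
    ∫_0^5 -18*x dx = -225;  ∫_0^5 9 dx = 45.
  Sum: 2500 + 1875 − 125 − 225 + 45 = 4070.
  ∫_0^5 u'(x)^2 dx = ∫_0^5 (16*x^2 + 24*x + 9) dx. Term by term:
    ∫_0^5 16*x^2 dx = 2000/3;  ∫_0^5 24*x dx = 300;  ∫_0^5 9 dx = 45.
  Sum: 2000/3 + 300 + 45 = 3035/3.
Adding: ||u||_{H^1}^2 = 4070 + 3035/3 = 15245/3.


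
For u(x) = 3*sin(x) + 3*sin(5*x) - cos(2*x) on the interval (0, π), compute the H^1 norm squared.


||u||_{H^1(0,π)}^2 = 40/7 + 257*π/2

u'(x) = 2*sin(2*x) + 3*cos(x) + 15*cos(5*x).
Expand u² and (u')² and integrate term by term on (0, π), using: for integers n ≥ 1, ∫_0^π sin²(nx) dx = ∫_0^π cos²(nx) dx = π/2; for n ≠ n', ∫_0^π sin(nx)sin(n'x) dx = ∫_0^π cos(nx)cos(n'x) dx = 0; and by product-to-sum, ∫_0^π sin(nx)cos(n'x) dx = ½∫_0^π [sin((n+n')x) + sin((n−n')x)] dx, which is 0 when n+n' is even and 2n/(n²−n'²) when n+n' is odd (it need not vanish on (0, π)).
  u² squared terms: (-1)²·∫cos(2x)² dx = 1·π/2 = π/2;  (3)²·∫sin(x)² dx = 9·π/2 = 9*π/2;  (3)²·∫sin(5x)² dx = 9·π/2 = 9*π/2.
  u² cross terms: 2·(-1)·(3)·∫cos(2x)·sin(x) dx = -6·(-2/3) = 4;  2·(-1)·(3)·∫cos(2x)·sin(5x) dx = -6·(10/21) = -20/7;  2·(3)·(3)·∫sin(x)·sin(5x) dx = 18·(0) = 0.
  So ∫_0^π u² dx = π/2 + 9*π/2 + 9*π/2 + 4 − 20/7 + 0 = 8/7 + 19*π/2.
  (u')² squared terms: (2)²·∫sin(2x)² dx = 4·π/2 = 2*π;  (3)²·∫cos(x)² dx = 9·π/2 = 9*π/2;  (15)²·∫cos(5x)² dx = 225·π/2 = 225*π/2.
  (u')² cross terms: 2·(2)·(3)·∫sin(2x)·cos(x) dx = 12·(4/3) = 16;  2·(2)·(15)·∫sin(2x)·cos(5x) dx = 60·(-4/21) = -80/7;  2·(3)·(15)·∫cos(x)·cos(5x) dx = 90·(0) = 0.
  So ∫_0^π (u')² dx = 2*π + 9*π/2 + 225*π/2 + 16 − 80/7 + 0 = 32/7 + 119*π.
||u||_{H^1}^2 = (8/7 + 19*π/2) + (32/7 + 119*π) = 40/7 + 257*π/2.


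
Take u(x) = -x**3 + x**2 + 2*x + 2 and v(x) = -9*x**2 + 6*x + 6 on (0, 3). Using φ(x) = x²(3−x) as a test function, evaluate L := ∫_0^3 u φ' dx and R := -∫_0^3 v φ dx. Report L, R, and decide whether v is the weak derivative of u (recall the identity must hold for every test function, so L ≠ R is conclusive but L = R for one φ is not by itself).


LHS = 351/10, RHS = 1053/10. No, v is not the weak derivative of u.

u(x) = -x**3 + x**2 + 2*x + 2, classical derivative u'(x) = -3*x**2 + 2*x + 2.
φ(x) = x²(3−x), so φ'(x) = 3*x*(2 - x).
Note φ(0) = φ(3) = 0, so the boundary term u·φ vanishes.
LHS = ∫_0^3 u(x) φ'(x) dx = ∫_0^3 (3*x^5 - 9*x^4 + 6*x^2 + 12*x) dx. Term by term:
  ∫_0^3 3*x^5 dx = 729/2;  ∫_0^3 -9*x^4 dx = -2187/5;  ∫_0^3 6*x^2 dx = 54;
  ∫_0^3 12*x dx = 54.
Sum: 729/2 − 2187/5 + 54 + 54 = 351/10.
So LHS = 351/10.
∫_0^3 v(x) φ(x) dx = ∫_0^3 (9*x^5 - 33*x^4 + 12*x^3 + 18*x^2) dx. Term by term:
  ∫_0^3 9*x^5 dx = 2187/2;  ∫_0^3 -33*x^4 dx = -8019/5;  ∫_0^3 12*x^3 dx = 243;
  ∫_0^3 18*x^2 dx = 162.
Sum: 2187/2 − 8019/5 + 243 + 162 = -1053/10.
So RHS = -∫_0^3 v(x) φ(x) dx = 1053/10.
LHS − RHS = -351/5 ≠ 0, so the identity fails.
(For a valid weak derivative the identity must hold for EVERY test function, in particular this one. The failure shows v is NOT the weak derivative of u.)
Correct weak derivative would be u'(x) = -3*x**2 + 2*x + 2.


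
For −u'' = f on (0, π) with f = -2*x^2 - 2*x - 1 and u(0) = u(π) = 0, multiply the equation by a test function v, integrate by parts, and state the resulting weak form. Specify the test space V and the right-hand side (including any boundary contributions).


V = H^1_0(0, π) (so v(0) = v(π) = 0); weak form: ∫_0^π u'v' dx = ∫_0^π (-2*x^2 - 2*x - 1) v dx for all v ∈ V.

Multiply both sides by a test function v and integrate from 0 to π:
  ∫_0^π −u''(x) v(x) dx = ∫_0^π f(x) v(x) dx.
Integrate the LHS by parts once:
  ∫_0^π −u'' v dx = −[u'(x) v(x)]_0^π + ∫_0^π u'(x) v'(x) dx.
Thus ∫_0^π u'(x) v'(x) dx = ∫_0^π f(x) v(x) dx + [u'(x) v(x)]_0^π.
Choose V so that boundary terms are either known or forced to vanish.
u is Dirichlet: u(0) = u(π) = 0. Let V = H^1_0(0, π); then v(0) = v(π) = 0, and [u' v]_0^π = 0.
Weak formulation: find u (satisfying any essential BC) such that ∫_0^π u'(x) v'(x) dx = ∫_0^π f v dx for all v ∈ V.
Substituting f(x) = -2*x^2 - 2*x - 1, the right-hand side is ∫_0^π (-2*x^2 - 2*x - 1) v dx.


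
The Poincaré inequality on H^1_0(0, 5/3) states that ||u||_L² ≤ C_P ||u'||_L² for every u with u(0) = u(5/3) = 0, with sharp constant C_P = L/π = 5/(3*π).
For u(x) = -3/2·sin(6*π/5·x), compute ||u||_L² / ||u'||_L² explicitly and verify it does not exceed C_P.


||u||_L² / ||u'||_L² = 5/(6*π) < C_P = 5/(3*π).

u(x) = -3/2·sin(6*π/5·x), so u'(x) = -9*π*cos(6*π*x/5)/5.
Writing u(x) = A·sin(kπx/L) with A = -3/2 and k = 2, use ∫_0^L sin²(kπx/L) dx = L/2 and ∫_0^L cos²(kπx/L) dx = L/2.
u² = 9/4·sin²(6*π/5·x) and (u')² = 81*π^2/25·cos²(6*π/5·x), and each of sin², cos² integrates to L/2 = 5/6 over (0, 5/3).
∫_0^5/3 u² dx = 15/8, so ||u||_L² = sqrt(30)/4.
∫_0^5/3 (u')² dx = 27*π^2/10, so ||u'||_L² = 3*sqrt(30)*π/10.
Ratio ||u||_L² / ||u'||_L² = 5/(6*π).
Sharp Poincaré constant on H^1_0(0, 5/3) is C_P = L/π = 5/(3*π), achieved by sin(3*π/5·x).
This is the k = 2 harmonic; the ratio L/(kπ) is strictly less than C_P = L/π, consistent with the sharp inequality ||u||_L² ≤ C_P ||u'||_L².
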